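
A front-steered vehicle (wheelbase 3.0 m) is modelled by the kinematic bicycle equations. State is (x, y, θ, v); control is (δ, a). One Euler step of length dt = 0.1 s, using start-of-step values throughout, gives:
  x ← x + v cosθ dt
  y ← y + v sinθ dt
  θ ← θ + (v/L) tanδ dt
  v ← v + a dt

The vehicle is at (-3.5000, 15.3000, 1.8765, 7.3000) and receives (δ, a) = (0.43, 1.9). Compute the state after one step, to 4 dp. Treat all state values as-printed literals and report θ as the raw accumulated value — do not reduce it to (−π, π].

x' = -3.5000 + 7.3000·cos(1.8765)·0.1 = -3.7197
y' = 15.3000 + 7.3000·sin(1.8765)·0.1 = 15.9962
θ' = 1.8765 + (7.3000/3.0)·tan(0.43)·0.1 = 1.9881
v' = 7.3000 + 1.9000·0.1 = 7.4900

(-3.7197, 15.9962, 1.9881, 7.4900)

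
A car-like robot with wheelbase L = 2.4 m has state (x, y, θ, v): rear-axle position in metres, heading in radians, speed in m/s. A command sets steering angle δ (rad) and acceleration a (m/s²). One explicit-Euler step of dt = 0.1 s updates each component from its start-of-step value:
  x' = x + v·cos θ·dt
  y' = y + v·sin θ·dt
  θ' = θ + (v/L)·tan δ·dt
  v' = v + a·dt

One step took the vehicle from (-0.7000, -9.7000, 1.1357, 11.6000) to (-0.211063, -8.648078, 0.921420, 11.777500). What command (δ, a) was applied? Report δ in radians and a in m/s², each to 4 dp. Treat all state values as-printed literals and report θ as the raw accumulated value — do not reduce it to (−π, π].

a = (v'−v)/dt = (0.177500)/0.1 = 1.7750
Δθ = θ'−θ = -0.214280;  (v·dt/L) = 11.6000·0.1/2.4 = 0.483333
tan δ = Δθ·L/(v·dt) = -0.443338  →  δ = -0.4173

δ = -0.4173, a = 1.7750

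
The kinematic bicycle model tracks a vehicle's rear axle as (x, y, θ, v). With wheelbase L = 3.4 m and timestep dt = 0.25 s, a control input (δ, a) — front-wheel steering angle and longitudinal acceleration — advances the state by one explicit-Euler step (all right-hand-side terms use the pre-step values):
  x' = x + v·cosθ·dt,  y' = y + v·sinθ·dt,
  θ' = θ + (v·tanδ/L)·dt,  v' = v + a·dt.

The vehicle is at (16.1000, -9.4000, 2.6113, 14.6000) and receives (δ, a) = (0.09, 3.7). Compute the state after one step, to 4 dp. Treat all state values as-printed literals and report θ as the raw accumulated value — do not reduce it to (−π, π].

x' = 16.1000 + 14.6000·cos(2.6113)·0.25 = 12.9513
y' = -9.4000 + 14.6000·sin(2.6113)·0.25 = -7.5539
θ' = 2.6113 + (14.6000/3.4)·tan(0.09)·0.25 = 2.7082
v' = 14.6000 + 3.7000·0.25 = 15.5250

(12.9513, -7.5539, 2.7082, 15.5250)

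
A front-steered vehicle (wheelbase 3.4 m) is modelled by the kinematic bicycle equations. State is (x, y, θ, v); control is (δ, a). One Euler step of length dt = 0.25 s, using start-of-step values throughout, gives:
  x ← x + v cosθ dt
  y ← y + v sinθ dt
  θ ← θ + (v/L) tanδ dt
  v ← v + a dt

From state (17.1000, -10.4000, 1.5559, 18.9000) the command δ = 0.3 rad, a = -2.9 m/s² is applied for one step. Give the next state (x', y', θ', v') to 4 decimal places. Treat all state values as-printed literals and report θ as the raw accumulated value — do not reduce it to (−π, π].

(17.1704, -5.6755, 1.9858, 18.1750)

x' = 17.1000 + 18.9000·cos(1.5559)·0.25 = 17.1704
y' = -10.4000 + 18.9000·sin(1.5559)·0.25 = -5.6755
θ' = 1.5559 + (18.9000/3.4)·tan(0.3)·0.25 = 1.9858
v' = 18.9000 − 2.9000·0.25 = 18.1750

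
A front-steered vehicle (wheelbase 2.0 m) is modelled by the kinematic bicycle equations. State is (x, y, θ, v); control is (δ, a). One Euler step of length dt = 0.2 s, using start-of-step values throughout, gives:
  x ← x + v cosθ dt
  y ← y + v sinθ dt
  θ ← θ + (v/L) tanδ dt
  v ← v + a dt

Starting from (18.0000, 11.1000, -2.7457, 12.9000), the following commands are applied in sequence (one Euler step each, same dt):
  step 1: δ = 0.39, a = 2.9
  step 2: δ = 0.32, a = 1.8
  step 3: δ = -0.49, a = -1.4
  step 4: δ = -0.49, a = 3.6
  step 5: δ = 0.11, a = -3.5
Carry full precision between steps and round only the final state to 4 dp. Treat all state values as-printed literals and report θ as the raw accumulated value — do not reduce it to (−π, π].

(8.4265, 3.8810, -3.0725, 13.5800)

after step 1 (δ=0.39, a=2.9): (15.619556, 10.105070, -2.215439, 13.480000)
after step 2 (δ=0.32, a=1.8): (13.999495, 7.950118, -1.768726, 13.840000)
after step 3 (δ=-0.49, a=-1.4): (13.455195, 5.236161, -2.506935, 13.560000)
after step 4 (δ=-0.49, a=3.6): (11.271289, 3.628212, -3.230210, 14.280000)
after step 5 (δ=0.11, a=-3.5): (8.426496, 3.880971, -3.072493, 13.580000)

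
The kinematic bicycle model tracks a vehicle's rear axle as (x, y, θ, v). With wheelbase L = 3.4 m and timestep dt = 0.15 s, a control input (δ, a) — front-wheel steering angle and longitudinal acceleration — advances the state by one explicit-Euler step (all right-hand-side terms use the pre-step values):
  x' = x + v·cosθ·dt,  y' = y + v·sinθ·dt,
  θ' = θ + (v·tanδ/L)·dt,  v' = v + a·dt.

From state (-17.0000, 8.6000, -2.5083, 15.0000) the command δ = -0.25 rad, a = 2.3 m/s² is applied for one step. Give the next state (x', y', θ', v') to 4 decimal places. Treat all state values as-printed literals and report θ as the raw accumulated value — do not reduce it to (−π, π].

x' = -17.0000 + 15.0000·cos(-2.5083)·0.15 = -18.8137
y' = 8.6000 + 15.0000·sin(-2.5083)·0.15 = 7.2684
θ' = -2.5083 + (15.0000/3.4)·tan(-0.25)·0.15 = -2.6773
v' = 15.0000 + 2.3000·0.15 = 15.3450

(-18.8137, 7.2684, -2.6773, 15.3450)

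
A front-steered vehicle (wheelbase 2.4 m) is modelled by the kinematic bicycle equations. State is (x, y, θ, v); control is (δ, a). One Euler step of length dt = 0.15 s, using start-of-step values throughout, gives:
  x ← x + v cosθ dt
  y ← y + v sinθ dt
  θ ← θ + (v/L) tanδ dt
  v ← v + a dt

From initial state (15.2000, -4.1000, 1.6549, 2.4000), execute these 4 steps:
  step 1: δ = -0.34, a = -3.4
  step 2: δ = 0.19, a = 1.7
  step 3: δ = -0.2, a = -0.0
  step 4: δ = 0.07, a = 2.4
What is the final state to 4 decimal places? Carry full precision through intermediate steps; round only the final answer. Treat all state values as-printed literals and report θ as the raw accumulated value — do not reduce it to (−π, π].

after step 1 (δ=-0.34, a=-3.4): (15.169758, -3.741272, 1.601839, 1.890000)
after step 2 (δ=0.19, a=1.7): (15.160959, -3.457909, 1.624557, 2.145000)
after step 3 (δ=-0.2, a=-0.0): (15.143670, -3.136624, 1.597381, 2.145000)
after step 4 (δ=0.07, a=2.4): (15.135117, -2.814988, 1.606781, 2.505000)

(15.1351, -2.8150, 1.6068, 2.5050)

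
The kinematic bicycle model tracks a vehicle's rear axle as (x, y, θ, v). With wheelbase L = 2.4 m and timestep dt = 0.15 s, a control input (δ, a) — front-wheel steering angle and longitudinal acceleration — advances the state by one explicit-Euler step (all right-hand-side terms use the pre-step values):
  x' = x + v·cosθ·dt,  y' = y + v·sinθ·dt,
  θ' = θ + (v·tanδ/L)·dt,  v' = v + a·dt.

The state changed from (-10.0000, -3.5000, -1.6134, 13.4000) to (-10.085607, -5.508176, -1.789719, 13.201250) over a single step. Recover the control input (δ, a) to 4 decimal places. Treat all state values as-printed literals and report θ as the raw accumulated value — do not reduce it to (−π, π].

a = (v'−v)/dt = (-0.198750)/0.15 = -1.3250
Δθ = θ'−θ = -0.176319;  (v·dt/L) = 13.4000·0.15/2.4 = 0.837500
tan δ = Δθ·L/(v·dt) = -0.210530  →  δ = -0.2075

δ = -0.2075, a = -1.3250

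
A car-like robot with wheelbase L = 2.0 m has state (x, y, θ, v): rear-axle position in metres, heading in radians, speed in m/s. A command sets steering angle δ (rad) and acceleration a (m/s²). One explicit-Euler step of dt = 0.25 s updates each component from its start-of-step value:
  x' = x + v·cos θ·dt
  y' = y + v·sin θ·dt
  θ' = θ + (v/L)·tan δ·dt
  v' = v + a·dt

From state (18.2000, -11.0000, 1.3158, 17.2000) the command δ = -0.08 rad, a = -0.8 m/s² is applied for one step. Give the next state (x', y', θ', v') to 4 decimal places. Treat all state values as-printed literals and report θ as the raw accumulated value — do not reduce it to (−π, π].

(19.2846, -6.8390, 1.1434, 17.0000)

x' = 18.2000 + 17.2000·cos(1.3158)·0.25 = 19.2846
y' = -11.0000 + 17.2000·sin(1.3158)·0.25 = -6.8390
θ' = 1.3158 + (17.2000/2.0)·tan(-0.08)·0.25 = 1.1434
v' = 17.2000 − 0.8000·0.25 = 17.0000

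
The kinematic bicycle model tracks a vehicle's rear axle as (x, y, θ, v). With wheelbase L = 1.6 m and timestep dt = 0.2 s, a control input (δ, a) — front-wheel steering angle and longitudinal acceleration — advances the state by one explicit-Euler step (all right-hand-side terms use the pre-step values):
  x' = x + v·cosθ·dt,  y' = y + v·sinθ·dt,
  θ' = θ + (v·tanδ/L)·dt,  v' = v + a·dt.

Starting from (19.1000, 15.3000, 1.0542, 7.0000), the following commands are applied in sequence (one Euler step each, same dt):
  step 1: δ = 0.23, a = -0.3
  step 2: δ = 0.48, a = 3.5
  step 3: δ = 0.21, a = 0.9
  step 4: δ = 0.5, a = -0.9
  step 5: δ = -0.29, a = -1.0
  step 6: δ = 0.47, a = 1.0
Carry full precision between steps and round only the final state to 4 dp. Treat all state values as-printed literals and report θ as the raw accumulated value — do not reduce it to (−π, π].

(17.4713, 23.0351, 2.6357, 7.6400)

after step 1 (δ=0.23, a=-0.3): (19.791493, 16.517308, 1.259075, 6.940000)
after step 2 (δ=0.48, a=3.5): (20.217188, 17.838416, 1.710705, 7.640000)
after step 3 (δ=0.21, a=0.9): (20.004104, 19.351485, 1.914256, 7.820000)
after step 4 (δ=0.5, a=-0.9): (19.477432, 20.824140, 2.448267, 7.640000)
after step 5 (δ=-0.29, a=-1.0): (18.302209, 21.800683, 2.163283, 7.440000)
after step 6 (δ=0.47, a=1.0): (17.471272, 23.035060, 2.635691, 7.640000)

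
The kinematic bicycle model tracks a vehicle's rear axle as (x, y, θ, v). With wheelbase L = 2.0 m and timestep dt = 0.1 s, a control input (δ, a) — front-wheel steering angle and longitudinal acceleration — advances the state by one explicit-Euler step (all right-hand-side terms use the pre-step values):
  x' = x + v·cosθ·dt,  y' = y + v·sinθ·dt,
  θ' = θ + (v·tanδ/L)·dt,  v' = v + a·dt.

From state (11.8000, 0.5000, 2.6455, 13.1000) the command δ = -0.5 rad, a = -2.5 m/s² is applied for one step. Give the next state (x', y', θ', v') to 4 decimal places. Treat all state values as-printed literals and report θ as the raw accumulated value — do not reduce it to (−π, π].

(10.6479, 1.1236, 2.2877, 12.8500)

x' = 11.8000 + 13.1000·cos(2.6455)·0.1 = 10.6479
y' = 0.5000 + 13.1000·sin(2.6455)·0.1 = 1.1236
θ' = 2.6455 + (13.1000/2.0)·tan(-0.5)·0.1 = 2.2877
v' = 13.1000 − 2.5000·0.1 = 12.8500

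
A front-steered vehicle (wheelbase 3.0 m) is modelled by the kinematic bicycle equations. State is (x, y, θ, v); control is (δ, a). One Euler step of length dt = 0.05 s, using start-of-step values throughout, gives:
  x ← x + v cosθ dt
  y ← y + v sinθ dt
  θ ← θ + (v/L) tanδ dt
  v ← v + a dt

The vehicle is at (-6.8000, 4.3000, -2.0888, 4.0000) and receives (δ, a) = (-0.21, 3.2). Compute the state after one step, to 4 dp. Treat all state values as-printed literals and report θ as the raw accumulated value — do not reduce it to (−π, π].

x' = -6.8000 + 4.0000·cos(-2.0888)·0.05 = -6.8990
y' = 4.3000 + 4.0000·sin(-2.0888)·0.05 = 4.1262
θ' = -2.0888 + (4.0000/3.0)·tan(-0.21)·0.05 = -2.1030
v' = 4.0000 + 3.2000·0.05 = 4.1600

(-6.8990, 4.1262, -2.1030, 4.1600)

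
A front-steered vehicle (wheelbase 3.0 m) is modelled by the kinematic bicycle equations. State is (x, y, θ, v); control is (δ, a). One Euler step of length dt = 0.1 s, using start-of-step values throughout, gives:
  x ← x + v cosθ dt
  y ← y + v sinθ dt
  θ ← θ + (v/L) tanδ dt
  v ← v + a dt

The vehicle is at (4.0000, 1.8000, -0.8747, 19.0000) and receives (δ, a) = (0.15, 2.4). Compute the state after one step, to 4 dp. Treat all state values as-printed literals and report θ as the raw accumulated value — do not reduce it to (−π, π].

(5.2183, 0.3420, -0.7790, 19.2400)

x' = 4.0000 + 19.0000·cos(-0.8747)·0.1 = 5.2183
y' = 1.8000 + 19.0000·sin(-0.8747)·0.1 = 0.3420
θ' = -0.8747 + (19.0000/3.0)·tan(0.15)·0.1 = -0.7790
v' = 19.0000 + 2.4000·0.1 = 19.2400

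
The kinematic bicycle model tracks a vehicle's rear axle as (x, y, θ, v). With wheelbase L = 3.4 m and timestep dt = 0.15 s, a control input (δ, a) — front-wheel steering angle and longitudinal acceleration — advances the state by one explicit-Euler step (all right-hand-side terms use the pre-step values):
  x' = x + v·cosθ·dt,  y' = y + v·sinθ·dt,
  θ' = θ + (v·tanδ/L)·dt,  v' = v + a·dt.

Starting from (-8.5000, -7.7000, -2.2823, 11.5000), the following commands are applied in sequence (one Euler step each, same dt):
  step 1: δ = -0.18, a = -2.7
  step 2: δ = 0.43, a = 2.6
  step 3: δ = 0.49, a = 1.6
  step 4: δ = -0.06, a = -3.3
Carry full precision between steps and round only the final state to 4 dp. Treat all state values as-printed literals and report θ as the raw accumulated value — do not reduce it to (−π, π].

after step 1 (δ=-0.18, a=-2.7): (-9.626379, -9.006482, -2.374623, 11.095000)
after step 2 (δ=0.43, a=2.6): (-10.824667, -10.161399, -2.150135, 11.485000)
after step 3 (δ=0.49, a=1.6): (-11.767821, -11.603040, -1.879871, 11.725000)
after step 4 (δ=-0.06, a=-3.3): (-12.302794, -13.278452, -1.910946, 11.230000)

(-12.3028, -13.2785, -1.9109, 11.2300)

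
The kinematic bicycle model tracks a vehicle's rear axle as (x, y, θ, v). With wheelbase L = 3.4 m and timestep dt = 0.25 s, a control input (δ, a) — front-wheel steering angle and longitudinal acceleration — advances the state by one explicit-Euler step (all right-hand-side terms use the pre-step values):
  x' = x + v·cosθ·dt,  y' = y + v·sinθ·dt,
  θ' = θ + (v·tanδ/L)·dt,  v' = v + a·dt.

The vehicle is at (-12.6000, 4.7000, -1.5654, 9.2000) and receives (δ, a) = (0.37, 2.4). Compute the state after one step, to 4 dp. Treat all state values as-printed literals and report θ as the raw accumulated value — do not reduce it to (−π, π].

x' = -12.6000 + 9.2000·cos(-1.5654)·0.25 = -12.5876
y' = 4.7000 + 9.2000·sin(-1.5654)·0.25 = 2.4000
θ' = -1.5654 + (9.2000/3.4)·tan(0.37)·0.25 = -1.3030
v' = 9.2000 + 2.4000·0.25 = 9.8000

(-12.5876, 2.4000, -1.3030, 9.8000)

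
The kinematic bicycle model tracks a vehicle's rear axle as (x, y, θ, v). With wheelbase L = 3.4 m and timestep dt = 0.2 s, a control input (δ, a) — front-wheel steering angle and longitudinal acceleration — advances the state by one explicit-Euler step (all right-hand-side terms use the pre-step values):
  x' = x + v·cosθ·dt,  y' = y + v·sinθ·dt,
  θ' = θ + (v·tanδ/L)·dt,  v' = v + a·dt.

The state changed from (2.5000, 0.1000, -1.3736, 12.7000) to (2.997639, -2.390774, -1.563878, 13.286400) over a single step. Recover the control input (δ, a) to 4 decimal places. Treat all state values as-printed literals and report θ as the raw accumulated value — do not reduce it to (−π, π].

δ = -0.2494, a = 2.9320

a = (v'−v)/dt = (0.586400)/0.2 = 2.9320
Δθ = θ'−θ = -0.190278;  (v·dt/L) = 12.7000·0.2/3.4 = 0.747059
tan δ = Δθ·L/(v·dt) = -0.254703  →  δ = -0.2494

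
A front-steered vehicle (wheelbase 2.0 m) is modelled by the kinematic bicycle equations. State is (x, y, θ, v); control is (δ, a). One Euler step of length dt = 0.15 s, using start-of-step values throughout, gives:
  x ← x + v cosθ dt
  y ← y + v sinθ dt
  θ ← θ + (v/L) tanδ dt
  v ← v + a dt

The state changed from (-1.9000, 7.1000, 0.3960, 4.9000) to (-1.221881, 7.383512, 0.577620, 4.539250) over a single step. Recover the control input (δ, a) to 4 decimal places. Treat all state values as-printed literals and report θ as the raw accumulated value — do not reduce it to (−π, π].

δ = 0.4590, a = -2.4050

a = (v'−v)/dt = (-0.360750)/0.15 = -2.4050
Δθ = θ'−θ = 0.181620;  (v·dt/L) = 4.9000·0.15/2.0 = 0.367500
tan δ = Δθ·L/(v·dt) = 0.494204  →  δ = 0.4590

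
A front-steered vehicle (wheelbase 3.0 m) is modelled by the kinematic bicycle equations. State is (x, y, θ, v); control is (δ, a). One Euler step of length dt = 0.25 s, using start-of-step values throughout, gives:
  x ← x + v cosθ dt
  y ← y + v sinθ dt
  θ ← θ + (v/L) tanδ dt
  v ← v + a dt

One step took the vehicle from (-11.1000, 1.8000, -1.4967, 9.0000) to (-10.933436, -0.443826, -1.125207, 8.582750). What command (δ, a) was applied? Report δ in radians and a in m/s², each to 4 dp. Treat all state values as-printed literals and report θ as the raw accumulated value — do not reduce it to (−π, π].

δ = 0.4599, a = -1.6690

a = (v'−v)/dt = (-0.417250)/0.25 = -1.6690
Δθ = θ'−θ = 0.371493;  (v·dt/L) = 9.0000·0.25/3.0 = 0.750000
tan δ = Δθ·L/(v·dt) = 0.495324  →  δ = 0.4599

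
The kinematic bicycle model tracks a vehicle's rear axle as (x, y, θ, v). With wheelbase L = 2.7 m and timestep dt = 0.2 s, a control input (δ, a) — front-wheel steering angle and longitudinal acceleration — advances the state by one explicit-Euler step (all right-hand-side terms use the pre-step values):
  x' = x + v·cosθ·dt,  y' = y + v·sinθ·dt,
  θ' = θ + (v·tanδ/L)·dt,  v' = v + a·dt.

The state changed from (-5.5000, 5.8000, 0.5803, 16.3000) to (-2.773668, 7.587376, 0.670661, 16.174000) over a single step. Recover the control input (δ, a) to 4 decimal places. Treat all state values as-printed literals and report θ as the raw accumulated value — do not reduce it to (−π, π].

δ = 0.0747, a = -0.6300

a = (v'−v)/dt = (-0.126000)/0.2 = -0.6300
Δθ = θ'−θ = 0.090361;  (v·dt/L) = 16.3000·0.2/2.7 = 1.207407
tan δ = Δθ·L/(v·dt) = 0.074839  →  δ = 0.0747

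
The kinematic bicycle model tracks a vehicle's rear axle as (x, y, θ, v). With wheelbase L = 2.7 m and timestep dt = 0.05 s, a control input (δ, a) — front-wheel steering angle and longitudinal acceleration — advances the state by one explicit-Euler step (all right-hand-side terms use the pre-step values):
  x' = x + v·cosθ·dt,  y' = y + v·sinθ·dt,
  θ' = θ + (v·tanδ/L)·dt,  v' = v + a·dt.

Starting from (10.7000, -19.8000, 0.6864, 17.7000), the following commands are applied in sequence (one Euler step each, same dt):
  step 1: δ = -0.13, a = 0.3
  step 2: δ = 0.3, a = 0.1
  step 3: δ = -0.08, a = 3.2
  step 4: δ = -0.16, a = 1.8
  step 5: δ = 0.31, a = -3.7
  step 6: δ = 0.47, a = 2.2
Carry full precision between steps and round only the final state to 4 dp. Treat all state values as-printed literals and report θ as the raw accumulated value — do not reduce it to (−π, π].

(14.7614, -16.3434, 0.9392, 17.8950)

after step 1 (δ=-0.13, a=0.3): (11.384576, -19.239125, 0.643547, 17.715000)
after step 2 (δ=0.3, a=0.1): (12.093152, -18.707643, 0.745027, 17.720000)
after step 3 (δ=-0.08, a=3.2): (12.744424, -18.106942, 0.718719, 17.880000)
after step 4 (δ=-0.16, a=1.8): (13.417293, -17.518314, 0.665284, 17.970000)
after step 5 (δ=0.31, a=-3.7): (14.124180, -16.963686, 0.771882, 17.785000)
after step 6 (δ=0.47, a=2.2): (14.761416, -16.343447, 0.939182, 17.895000)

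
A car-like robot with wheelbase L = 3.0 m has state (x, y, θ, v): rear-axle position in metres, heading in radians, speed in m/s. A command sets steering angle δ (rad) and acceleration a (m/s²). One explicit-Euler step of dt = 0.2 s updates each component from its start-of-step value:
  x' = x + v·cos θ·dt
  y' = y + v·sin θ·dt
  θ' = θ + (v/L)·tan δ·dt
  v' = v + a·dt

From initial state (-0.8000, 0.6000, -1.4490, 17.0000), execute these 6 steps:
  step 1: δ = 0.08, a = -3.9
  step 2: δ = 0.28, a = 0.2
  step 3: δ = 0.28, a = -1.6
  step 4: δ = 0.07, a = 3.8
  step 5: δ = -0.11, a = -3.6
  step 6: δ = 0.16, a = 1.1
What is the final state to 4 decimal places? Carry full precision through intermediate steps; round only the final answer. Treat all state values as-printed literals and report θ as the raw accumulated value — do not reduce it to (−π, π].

(9.1874, -15.2081, -0.6120, 16.2000)

after step 1 (δ=0.08, a=-3.9): (-0.386916, -2.774813, -1.358139, 16.220000)
after step 2 (δ=0.28, a=0.2): (0.297756, -5.945737, -1.047197, 16.260000)
after step 3 (δ=0.28, a=-1.6): (1.923756, -8.762051, -0.735488, 15.940000)
after step 4 (δ=0.07, a=3.8): (4.287668, -10.901038, -0.660980, 16.700000)
after step 5 (δ=-0.11, a=-3.6): (6.924234, -12.951433, -0.783943, 15.980000)
after step 6 (δ=0.16, a=1.1): (9.187433, -15.208056, -0.612020, 16.200000)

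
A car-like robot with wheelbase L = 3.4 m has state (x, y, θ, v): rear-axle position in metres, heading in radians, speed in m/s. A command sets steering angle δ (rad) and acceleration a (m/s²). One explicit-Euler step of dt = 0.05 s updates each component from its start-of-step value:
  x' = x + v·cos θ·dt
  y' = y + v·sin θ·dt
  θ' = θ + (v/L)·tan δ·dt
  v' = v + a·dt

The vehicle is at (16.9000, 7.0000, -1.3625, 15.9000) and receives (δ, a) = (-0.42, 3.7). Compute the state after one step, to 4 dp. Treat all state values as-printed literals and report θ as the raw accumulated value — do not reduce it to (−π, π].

(17.0644, 6.2222, -1.4669, 16.0850)

x' = 16.9000 + 15.9000·cos(-1.3625)·0.05 = 17.0644
y' = 7.0000 + 15.9000·sin(-1.3625)·0.05 = 6.2222
θ' = -1.3625 + (15.9000/3.4)·tan(-0.42)·0.05 = -1.4669
v' = 15.9000 + 3.7000·0.05 = 16.0850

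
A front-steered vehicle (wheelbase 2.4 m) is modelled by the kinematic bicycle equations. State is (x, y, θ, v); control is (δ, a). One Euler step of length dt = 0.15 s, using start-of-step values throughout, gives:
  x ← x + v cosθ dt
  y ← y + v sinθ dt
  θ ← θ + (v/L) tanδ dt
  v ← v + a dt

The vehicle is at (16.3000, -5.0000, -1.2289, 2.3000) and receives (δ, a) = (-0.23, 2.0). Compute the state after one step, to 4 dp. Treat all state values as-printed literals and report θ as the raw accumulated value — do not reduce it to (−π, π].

x' = 16.3000 + 2.3000·cos(-1.2289)·0.15 = 16.4157
y' = -5.0000 + 2.3000·sin(-1.2289)·0.15 = -5.3250
θ' = -1.2289 + (2.3000/2.4)·tan(-0.23)·0.15 = -1.2626
v' = 2.3000 + 2.0000·0.15 = 2.6000

(16.4157, -5.3250, -1.2626, 2.6000)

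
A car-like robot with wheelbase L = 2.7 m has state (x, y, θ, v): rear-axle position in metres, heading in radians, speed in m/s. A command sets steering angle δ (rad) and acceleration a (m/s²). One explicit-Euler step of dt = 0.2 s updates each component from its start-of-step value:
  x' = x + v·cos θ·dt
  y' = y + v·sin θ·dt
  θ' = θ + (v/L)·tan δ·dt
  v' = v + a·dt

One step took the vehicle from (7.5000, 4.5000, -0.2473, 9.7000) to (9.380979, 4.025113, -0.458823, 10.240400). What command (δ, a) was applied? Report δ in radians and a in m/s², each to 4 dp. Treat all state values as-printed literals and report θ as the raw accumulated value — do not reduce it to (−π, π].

δ = -0.2863, a = 2.7020

a = (v'−v)/dt = (0.540400)/0.2 = 2.7020
Δθ = θ'−θ = -0.211523;  (v·dt/L) = 9.7000·0.2/2.7 = 0.718519
tan δ = Δθ·L/(v·dt) = -0.294388  →  δ = -0.2863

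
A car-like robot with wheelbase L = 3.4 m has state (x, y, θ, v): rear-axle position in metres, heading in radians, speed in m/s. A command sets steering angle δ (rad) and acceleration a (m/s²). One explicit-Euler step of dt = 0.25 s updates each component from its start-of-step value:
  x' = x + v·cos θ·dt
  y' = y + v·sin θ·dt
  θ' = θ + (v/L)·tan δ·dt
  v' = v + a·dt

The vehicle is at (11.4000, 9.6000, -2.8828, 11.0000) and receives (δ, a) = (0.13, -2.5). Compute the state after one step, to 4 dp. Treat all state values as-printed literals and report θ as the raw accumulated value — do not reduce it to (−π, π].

x' = 11.4000 + 11.0000·cos(-2.8828)·0.25 = 8.7416
y' = 9.6000 + 11.0000·sin(-2.8828)·0.25 = 8.8962
θ' = -2.8828 + (11.0000/3.4)·tan(0.13)·0.25 = -2.7771
v' = 11.0000 − 2.5000·0.25 = 10.3750

(8.7416, 8.8962, -2.7771, 10.3750)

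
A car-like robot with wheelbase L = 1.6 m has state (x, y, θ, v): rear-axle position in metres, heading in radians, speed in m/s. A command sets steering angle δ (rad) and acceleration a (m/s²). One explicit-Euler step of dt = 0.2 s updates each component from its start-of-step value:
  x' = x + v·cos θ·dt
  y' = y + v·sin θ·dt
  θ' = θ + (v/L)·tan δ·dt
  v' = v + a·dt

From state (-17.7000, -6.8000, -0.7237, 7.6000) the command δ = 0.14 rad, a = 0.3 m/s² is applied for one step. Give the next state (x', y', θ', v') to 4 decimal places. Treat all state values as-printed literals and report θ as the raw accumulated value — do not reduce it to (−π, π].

(-16.5610, -7.8065, -0.5898, 7.6600)

x' = -17.7000 + 7.6000·cos(-0.7237)·0.2 = -16.5610
y' = -6.8000 + 7.6000·sin(-0.7237)·0.2 = -7.8065
θ' = -0.7237 + (7.6000/1.6)·tan(0.14)·0.2 = -0.5898
v' = 7.6000 + 0.3000·0.2 = 7.6600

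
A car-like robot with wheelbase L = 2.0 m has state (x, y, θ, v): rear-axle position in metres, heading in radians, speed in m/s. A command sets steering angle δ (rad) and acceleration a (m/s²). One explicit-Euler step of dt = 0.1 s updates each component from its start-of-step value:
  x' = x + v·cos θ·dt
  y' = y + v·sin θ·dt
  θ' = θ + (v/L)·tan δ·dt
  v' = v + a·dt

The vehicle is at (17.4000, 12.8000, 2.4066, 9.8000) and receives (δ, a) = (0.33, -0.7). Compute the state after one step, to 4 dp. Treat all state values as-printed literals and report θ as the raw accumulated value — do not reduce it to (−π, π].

x' = 17.4000 + 9.8000·cos(2.4066)·0.1 = 16.6730
y' = 12.8000 + 9.8000·sin(2.4066)·0.1 = 13.4572
θ' = 2.4066 + (9.8000/2.0)·tan(0.33)·0.1 = 2.5744
v' = 9.8000 − 0.7000·0.1 = 9.7300

(16.6730, 13.4572, 2.5744, 9.7300)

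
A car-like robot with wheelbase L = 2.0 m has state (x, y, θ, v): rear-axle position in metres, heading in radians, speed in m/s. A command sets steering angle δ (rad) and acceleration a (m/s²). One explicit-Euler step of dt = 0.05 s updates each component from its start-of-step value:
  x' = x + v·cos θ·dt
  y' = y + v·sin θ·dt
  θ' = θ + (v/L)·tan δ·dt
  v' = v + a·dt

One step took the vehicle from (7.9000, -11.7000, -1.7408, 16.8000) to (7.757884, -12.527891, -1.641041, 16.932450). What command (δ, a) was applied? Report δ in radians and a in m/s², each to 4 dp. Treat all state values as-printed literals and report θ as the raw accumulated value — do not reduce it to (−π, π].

a = (v'−v)/dt = (0.132450)/0.05 = 2.6490
Δθ = θ'−θ = 0.099759;  (v·dt/L) = 16.8000·0.05/2.0 = 0.420000
tan δ = Δθ·L/(v·dt) = 0.237521  →  δ = 0.2332

δ = 0.2332, a = 2.6490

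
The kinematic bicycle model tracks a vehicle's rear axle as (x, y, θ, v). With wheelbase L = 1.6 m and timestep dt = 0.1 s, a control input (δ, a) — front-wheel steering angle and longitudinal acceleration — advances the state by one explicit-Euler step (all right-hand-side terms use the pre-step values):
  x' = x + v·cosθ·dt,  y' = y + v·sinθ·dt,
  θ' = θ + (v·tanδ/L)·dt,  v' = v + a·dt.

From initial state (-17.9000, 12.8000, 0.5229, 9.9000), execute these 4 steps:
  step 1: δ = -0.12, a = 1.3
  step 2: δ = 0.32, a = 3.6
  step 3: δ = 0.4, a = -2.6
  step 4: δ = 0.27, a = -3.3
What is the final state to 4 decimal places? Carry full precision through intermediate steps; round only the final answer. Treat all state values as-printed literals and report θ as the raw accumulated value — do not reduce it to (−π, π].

(-14.7099, 15.1753, 1.1058, 9.8000)

after step 1 (δ=-0.12, a=1.3): (-17.042289, 13.294401, 0.448292, 10.030000)
after step 2 (δ=0.32, a=3.6): (-16.138397, 13.729128, 0.656031, 10.390000)
after step 3 (δ=0.4, a=-2.6): (-15.315073, 14.362893, 0.930583, 10.130000)
after step 4 (δ=0.27, a=-3.3): (-14.709940, 15.175287, 1.105805, 9.800000)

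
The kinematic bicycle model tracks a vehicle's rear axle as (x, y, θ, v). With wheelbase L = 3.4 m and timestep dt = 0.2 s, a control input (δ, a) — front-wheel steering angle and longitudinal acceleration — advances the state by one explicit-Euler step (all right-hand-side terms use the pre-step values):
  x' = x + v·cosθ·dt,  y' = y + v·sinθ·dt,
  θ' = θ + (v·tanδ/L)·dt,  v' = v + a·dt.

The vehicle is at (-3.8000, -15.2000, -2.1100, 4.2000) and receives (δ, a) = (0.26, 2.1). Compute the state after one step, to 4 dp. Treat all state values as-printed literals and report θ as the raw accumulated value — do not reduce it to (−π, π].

(-4.2313, -15.9208, -2.0443, 4.6200)

x' = -3.8000 + 4.2000·cos(-2.1100)·0.2 = -4.2313
y' = -15.2000 + 4.2000·sin(-2.1100)·0.2 = -15.9208
θ' = -2.1100 + (4.2000/3.4)·tan(0.26)·0.2 = -2.0443
v' = 4.2000 + 2.1000·0.2 = 4.6200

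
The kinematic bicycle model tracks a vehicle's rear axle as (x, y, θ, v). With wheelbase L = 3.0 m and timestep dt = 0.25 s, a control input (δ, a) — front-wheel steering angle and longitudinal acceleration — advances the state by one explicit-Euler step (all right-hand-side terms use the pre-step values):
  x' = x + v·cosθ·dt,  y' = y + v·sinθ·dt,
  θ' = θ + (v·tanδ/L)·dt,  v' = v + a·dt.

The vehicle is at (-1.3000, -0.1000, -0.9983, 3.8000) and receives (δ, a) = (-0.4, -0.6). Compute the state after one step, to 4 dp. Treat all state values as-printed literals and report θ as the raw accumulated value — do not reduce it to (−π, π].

(-0.7854, -0.8985, -1.1322, 3.6500)

x' = -1.3000 + 3.8000·cos(-0.9983)·0.25 = -0.7854
y' = -0.1000 + 3.8000·sin(-0.9983)·0.25 = -0.8985
θ' = -0.9983 + (3.8000/3.0)·tan(-0.4)·0.25 = -1.1322
v' = 3.8000 − 0.6000·0.25 = 3.6500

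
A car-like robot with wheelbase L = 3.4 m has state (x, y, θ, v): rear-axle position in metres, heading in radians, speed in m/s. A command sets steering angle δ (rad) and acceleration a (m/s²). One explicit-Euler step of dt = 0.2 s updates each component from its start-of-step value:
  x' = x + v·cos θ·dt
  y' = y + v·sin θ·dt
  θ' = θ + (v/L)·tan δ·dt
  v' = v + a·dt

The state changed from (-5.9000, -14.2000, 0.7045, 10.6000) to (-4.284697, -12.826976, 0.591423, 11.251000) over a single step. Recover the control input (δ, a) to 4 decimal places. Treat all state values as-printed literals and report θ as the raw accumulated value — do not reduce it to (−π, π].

a = (v'−v)/dt = (0.651000)/0.2 = 3.2550
Δθ = θ'−θ = -0.113077;  (v·dt/L) = 10.6000·0.2/3.4 = 0.623529
tan δ = Δθ·L/(v·dt) = -0.181350  →  δ = -0.1794

δ = -0.1794, a = 3.2550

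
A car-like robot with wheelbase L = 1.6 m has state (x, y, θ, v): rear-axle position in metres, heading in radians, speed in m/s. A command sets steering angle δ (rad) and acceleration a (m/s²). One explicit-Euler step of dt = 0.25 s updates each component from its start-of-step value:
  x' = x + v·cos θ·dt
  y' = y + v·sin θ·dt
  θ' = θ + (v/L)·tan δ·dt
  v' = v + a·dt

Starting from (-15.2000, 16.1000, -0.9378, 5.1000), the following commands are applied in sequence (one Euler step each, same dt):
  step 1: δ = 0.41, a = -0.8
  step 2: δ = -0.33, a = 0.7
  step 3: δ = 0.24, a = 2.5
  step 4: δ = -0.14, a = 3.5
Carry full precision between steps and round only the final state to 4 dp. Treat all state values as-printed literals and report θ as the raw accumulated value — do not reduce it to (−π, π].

after step 1 (δ=0.41, a=-0.8): (-14.445757, 15.072020, -0.591453, 4.900000)
after step 2 (δ=-0.33, a=0.7): (-13.428846, 14.388999, -0.853699, 5.075000)
after step 3 (δ=0.24, a=2.5): (-12.595024, 13.432722, -0.659646, 5.700000)
after step 4 (δ=-0.14, a=3.5): (-11.468976, 12.559429, -0.785155, 6.575000)

(-11.4690, 12.5594, -0.7852, 6.5750)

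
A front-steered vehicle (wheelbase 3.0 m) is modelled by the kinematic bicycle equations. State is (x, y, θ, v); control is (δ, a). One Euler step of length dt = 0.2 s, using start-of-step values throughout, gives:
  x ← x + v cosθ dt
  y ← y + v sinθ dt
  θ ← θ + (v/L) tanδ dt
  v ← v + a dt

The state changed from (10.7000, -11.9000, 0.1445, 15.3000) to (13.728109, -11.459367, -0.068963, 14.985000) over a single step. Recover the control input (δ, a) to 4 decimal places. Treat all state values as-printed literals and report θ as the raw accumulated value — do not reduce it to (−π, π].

a = (v'−v)/dt = (-0.315000)/0.2 = -1.5750
Δθ = θ'−θ = -0.213463;  (v·dt/L) = 15.3000·0.2/3.0 = 1.020000
tan δ = Δθ·L/(v·dt) = -0.209277  →  δ = -0.2063

δ = -0.2063, a = -1.5750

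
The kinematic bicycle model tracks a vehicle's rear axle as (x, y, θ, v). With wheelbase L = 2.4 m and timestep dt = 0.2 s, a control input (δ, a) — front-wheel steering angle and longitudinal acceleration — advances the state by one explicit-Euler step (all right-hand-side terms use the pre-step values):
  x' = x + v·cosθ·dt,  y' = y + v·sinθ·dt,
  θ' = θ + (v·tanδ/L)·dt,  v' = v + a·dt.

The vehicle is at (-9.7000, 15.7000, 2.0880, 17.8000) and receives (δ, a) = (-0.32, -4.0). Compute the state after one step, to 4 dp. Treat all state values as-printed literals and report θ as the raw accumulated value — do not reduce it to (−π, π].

x' = -9.7000 + 17.8000·cos(2.0880)·0.2 = -11.4602
y' = 15.7000 + 17.8000·sin(2.0880)·0.2 = 18.7944
θ' = 2.0880 + (17.8000/2.4)·tan(-0.32)·0.2 = 1.5964
v' = 17.8000 − 4.0000·0.2 = 17.0000

(-11.4602, 18.7944, 1.5964, 17.0000)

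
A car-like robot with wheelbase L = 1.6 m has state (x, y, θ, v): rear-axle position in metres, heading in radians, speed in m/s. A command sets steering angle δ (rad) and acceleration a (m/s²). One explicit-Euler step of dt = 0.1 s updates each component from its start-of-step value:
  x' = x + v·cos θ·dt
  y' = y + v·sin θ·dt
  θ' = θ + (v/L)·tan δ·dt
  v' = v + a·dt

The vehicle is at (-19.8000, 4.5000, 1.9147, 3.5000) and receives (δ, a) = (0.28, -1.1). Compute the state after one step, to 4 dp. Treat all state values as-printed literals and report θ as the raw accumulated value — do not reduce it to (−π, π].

x' = -19.8000 + 3.5000·cos(1.9147)·0.1 = -19.9180
y' = 4.5000 + 3.5000·sin(1.9147)·0.1 = 4.8295
θ' = 1.9147 + (3.5000/1.6)·tan(0.28)·0.1 = 1.9776
v' = 3.5000 − 1.1000·0.1 = 3.3900

(-19.9180, 4.8295, 1.9776, 3.3900)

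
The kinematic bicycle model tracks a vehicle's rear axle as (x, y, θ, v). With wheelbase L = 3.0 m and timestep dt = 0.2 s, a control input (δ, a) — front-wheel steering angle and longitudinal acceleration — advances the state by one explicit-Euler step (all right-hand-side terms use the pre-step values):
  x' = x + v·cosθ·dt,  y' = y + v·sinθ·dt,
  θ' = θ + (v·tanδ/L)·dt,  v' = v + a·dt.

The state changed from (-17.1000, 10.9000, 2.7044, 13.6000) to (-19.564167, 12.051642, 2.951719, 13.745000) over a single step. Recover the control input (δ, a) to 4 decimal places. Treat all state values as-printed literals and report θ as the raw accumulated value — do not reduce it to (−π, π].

δ = 0.2663, a = 0.7250

a = (v'−v)/dt = (0.145000)/0.2 = 0.7250
Δθ = θ'−θ = 0.247319;  (v·dt/L) = 13.6000·0.2/3.0 = 0.906667
tan δ = Δθ·L/(v·dt) = 0.272778  →  δ = 0.2663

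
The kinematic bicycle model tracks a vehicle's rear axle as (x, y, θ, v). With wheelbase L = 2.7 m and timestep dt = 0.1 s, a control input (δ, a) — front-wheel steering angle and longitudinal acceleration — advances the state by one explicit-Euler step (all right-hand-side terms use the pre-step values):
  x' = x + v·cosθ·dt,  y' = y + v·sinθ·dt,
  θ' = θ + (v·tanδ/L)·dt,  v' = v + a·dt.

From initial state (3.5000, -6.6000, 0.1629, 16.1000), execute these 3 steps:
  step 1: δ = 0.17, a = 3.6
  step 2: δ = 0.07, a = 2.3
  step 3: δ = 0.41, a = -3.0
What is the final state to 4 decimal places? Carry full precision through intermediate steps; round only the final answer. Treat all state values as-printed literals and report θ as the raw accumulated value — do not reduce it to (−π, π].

after step 1 (δ=0.17, a=3.6): (5.088685, -6.338889, 0.265258, 16.460000)
after step 2 (δ=0.07, a=2.3): (6.677116, -5.907376, 0.308002, 16.690000)
after step 3 (δ=0.41, a=-3.0): (8.267575, -5.401410, 0.576669, 16.390000)

(8.2676, -5.4014, 0.5767, 16.3900)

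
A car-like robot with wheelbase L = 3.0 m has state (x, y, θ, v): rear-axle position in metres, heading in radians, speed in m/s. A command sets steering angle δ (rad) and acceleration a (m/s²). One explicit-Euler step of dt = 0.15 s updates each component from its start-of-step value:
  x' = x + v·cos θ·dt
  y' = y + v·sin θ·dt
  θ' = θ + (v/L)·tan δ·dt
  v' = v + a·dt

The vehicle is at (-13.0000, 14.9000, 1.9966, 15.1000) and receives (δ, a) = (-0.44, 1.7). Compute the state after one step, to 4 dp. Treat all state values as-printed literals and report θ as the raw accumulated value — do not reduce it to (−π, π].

x' = -13.0000 + 15.1000·cos(1.9966)·0.15 = -13.9356
y' = 14.9000 + 15.1000·sin(1.9966)·0.15 = 16.9628
θ' = 1.9966 + (15.1000/3.0)·tan(-0.44)·0.15 = 1.6412
v' = 15.1000 + 1.7000·0.15 = 15.3550

(-13.9356, 16.9628, 1.6412, 15.3550)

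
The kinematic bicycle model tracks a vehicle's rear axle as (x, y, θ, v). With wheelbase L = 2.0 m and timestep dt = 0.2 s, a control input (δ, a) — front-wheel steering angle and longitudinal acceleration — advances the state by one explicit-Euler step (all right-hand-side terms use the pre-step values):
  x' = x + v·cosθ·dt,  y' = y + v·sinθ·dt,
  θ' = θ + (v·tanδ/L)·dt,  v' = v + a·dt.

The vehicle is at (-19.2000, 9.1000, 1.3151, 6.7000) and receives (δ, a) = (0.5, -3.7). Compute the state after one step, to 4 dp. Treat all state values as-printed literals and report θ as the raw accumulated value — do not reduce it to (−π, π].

x' = -19.2000 + 6.7000·cos(1.3151)·0.2 = -18.8611
y' = 9.1000 + 6.7000·sin(1.3151)·0.2 = 10.3964
θ' = 1.3151 + (6.7000/2.0)·tan(0.5)·0.2 = 1.6811
v' = 6.7000 − 3.7000·0.2 = 5.9600

(-18.8611, 10.3964, 1.6811, 5.9600)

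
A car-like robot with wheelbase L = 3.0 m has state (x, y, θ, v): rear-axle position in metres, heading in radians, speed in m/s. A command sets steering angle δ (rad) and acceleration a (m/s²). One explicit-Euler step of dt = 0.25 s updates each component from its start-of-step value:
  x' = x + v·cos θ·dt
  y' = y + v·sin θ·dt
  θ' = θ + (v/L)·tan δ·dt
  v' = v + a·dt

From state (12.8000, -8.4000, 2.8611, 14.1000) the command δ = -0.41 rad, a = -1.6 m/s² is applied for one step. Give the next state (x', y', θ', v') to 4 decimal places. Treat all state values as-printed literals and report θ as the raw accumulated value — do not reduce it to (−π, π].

x' = 12.8000 + 14.1000·cos(2.8611)·0.25 = 9.4128
y' = -8.4000 + 14.1000·sin(2.8611)·0.25 = -7.4242
θ' = 2.8611 + (14.1000/3.0)·tan(-0.41)·0.25 = 2.3504
v' = 14.1000 − 1.6000·0.25 = 13.7000

(9.4128, -7.4242, 2.3504, 13.7000)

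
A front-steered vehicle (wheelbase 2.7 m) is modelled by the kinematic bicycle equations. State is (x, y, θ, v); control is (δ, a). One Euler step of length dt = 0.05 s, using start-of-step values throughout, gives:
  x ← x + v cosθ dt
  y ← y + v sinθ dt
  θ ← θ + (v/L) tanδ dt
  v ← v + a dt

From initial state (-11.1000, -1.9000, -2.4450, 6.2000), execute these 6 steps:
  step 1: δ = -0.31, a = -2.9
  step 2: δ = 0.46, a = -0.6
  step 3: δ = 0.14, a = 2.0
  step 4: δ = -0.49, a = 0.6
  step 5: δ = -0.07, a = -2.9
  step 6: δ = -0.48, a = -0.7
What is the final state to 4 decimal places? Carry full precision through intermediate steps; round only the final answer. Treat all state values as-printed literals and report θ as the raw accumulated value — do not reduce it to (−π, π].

after step 1 (δ=-0.31, a=-2.9): (-11.337780, -2.098898, -2.481778, 6.055000)
after step 2 (δ=0.46, a=-0.6): (-11.576985, -2.284475, -2.426224, 6.025000)
after step 3 (δ=0.14, a=2.0): (-11.804384, -2.482064, -2.410501, 6.125000)
after step 4 (δ=-0.49, a=0.6): (-12.032370, -2.686542, -2.471001, 6.155000)
after step 5 (δ=-0.07, a=-2.9): (-12.273478, -2.877793, -2.478992, 6.010000)
after step 6 (δ=-0.48, a=-0.7): (-12.510391, -3.062651, -2.536934, 5.975000)

(-12.5104, -3.0627, -2.5369, 5.9750)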